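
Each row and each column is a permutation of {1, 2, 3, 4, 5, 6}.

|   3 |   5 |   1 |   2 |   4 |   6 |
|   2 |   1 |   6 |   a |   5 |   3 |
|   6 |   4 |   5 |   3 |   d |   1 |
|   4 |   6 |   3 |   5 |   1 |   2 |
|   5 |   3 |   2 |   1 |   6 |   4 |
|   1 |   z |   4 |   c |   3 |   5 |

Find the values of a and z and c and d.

a = 4, z = 2, c = 6, d = 2

At (row 3, col 5): row 3 already has {1, 3, 4, 5, 6}, so the value is 2.
At (row 2, col 4): row 2 already has {1, 2, 3, 5, 6}, so the value is 4.
For row 6, column 4: column 4 already has {1, 2, 3, 4, 5}; that leaves 6.
For row 6, column 2: row 6 already has {1, 3, 4, 5, 6}; that leaves 2.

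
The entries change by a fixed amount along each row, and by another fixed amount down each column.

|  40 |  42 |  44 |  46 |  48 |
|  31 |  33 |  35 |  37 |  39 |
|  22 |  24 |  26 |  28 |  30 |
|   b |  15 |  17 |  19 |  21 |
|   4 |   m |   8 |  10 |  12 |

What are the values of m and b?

Along each row the entries change by 2 per step; down each column they change by -9.
Row 5: from 4 at column 1, stepping by 2 to column 2 gives 6.
Row 4: from 15 at column 2, stepping by 2 to column 1 gives 13.

m = 6, b = 13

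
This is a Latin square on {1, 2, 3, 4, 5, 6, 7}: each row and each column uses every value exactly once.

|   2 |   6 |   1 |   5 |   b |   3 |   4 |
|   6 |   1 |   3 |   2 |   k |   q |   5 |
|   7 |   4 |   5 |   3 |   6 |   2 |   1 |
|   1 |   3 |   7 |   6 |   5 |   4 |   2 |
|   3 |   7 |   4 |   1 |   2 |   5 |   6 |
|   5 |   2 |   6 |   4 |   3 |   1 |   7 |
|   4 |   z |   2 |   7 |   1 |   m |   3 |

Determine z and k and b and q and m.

z = 5, k = 4, b = 7, q = 7, m = 6

Cell (1,5): row 1 already has {1, 2, 3, 4, 5, 6} → 7.
Cell (7,2): column 2 already has {1, 2, 3, 4, 6, 7} → 5.
Cell (7,6): row 7 already has {1, 2, 3, 4, 5, 7} → 6.
At (row 2, col 6): column 6 already has {1, 2, 3, 4, 5, 6}, so the value is 7.
At (row 2, col 5): row 2 already has {1, 2, 3, 5, 6, 7}, so the value is 4.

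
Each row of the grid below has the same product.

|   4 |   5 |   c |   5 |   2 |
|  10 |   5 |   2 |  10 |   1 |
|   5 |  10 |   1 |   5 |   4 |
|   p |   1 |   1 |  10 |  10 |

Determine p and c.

Rows 2 and 3 each multiply to 1000, so every row has product 1000.
Row 4: 1×1×10×10 = 100, so the missing entry is 1000 ÷ 100 = 10.
Row 1: 4×5×5×2 = 200, so the missing entry is 1000 ÷ 200 = 5.

p = 10, c = 5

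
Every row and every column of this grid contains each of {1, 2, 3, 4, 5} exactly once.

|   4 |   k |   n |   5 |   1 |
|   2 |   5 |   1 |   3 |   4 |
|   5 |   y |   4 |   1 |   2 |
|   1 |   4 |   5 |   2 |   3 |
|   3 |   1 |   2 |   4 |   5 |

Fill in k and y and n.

Cell (1,3): column 3 already has {1, 2, 4, 5} → 3.
Cell (1,2): row 1 already has {1, 3, 4, 5} → 2.
For row 3, column 2: row 3 already has {1, 2, 4, 5}; that leaves 3.

k = 2, y = 3, n = 3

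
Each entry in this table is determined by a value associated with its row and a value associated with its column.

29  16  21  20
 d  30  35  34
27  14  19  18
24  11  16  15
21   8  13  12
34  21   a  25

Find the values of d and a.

d = 43, a = 26

The difference between any two rows is the same in every column — this is an addition table with the headers hidden.
Row 2 minus row 1 is 30 − 16 = 14, so its entry in column 1 is 29 + 14 = 43.
Row 6 minus row 1 is 21 − 16 = 5, so its entry in column 3 is 21 + 5 = 26.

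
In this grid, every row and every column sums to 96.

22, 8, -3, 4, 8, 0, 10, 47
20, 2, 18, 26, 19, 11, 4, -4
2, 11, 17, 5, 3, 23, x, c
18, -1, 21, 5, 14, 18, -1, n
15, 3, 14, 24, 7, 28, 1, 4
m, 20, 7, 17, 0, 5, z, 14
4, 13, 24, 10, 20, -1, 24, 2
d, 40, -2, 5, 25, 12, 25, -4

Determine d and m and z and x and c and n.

Row 4 has 18 − 1 + 21 + 5 + 14 + 18 − 1 = 74; the blank must be 96 − 74 = 22.
Column 8 has 47 − 4 + 22 + 4 + 14 + 2 − 4 = 81; the blank must be 96 − 81 = 15.
Row 8 has 40 − 2 + 5 + 25 + 12 + 25 − 4 = 101; the blank must be 96 − 101 = -5.
Column 1 has 22 + 20 + 2 + 18 + 15 + 4 − 5 = 76; the blank must be 96 − 76 = 20.
Row 6 has 20 + 20 + 7 + 17 + 0 + 5 + 14 = 83; the blank must be 96 − 83 = 13.
Row 3 has 2 + 11 + 17 + 5 + 3 + 23 + 15 = 76; the blank must be 96 − 76 = 20.

d = -5, m = 20, z = 13, x = 20, c = 15, n = 22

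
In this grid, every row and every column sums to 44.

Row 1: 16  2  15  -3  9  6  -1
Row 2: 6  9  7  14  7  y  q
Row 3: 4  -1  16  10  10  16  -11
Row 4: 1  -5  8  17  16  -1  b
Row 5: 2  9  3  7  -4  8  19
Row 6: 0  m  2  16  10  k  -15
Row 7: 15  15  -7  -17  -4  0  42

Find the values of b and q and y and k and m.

b = 8, q = 2, y = -1, k = 16, m = 15

The known cells in column 2 total 29, leaving 44 − 29 = 15 for the blank.
The known cells in row 6 total 28, leaving 44 − 28 = 16 for the blank.
The known cells in column 6 total 45, leaving 44 − 45 = -1 for the blank.
The known cells in row 4 total 36, leaving 44 − 36 = 8 for the blank.
The known cells in row 2 total 42, leaving 44 − 42 = 2 for the blank.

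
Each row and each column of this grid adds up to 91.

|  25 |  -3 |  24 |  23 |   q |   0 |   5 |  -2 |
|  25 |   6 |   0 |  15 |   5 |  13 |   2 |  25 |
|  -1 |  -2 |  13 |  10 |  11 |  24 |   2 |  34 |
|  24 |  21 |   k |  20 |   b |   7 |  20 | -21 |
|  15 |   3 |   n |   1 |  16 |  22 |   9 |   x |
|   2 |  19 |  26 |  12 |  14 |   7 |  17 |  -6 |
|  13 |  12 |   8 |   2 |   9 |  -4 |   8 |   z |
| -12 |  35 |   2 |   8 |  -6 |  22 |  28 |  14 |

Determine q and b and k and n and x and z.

The known cells in row 1 total 72, leaving 91 − 72 = 19 for the blank.
The known cells in column 5 total 68, leaving 91 − 68 = 23 for the blank.
The known cells in row 7 total 48, leaving 91 − 48 = 43 for the blank.
The known cells in row 4 total 94, leaving 91 − 94 = -3 for the blank.
The known cells in column 3 total 70, leaving 91 − 70 = 21 for the blank.
The known cells in row 5 total 87, leaving 91 − 87 = 4 for the blank.

q = 19, b = 23, k = -3, n = 21, x = 4, z = 43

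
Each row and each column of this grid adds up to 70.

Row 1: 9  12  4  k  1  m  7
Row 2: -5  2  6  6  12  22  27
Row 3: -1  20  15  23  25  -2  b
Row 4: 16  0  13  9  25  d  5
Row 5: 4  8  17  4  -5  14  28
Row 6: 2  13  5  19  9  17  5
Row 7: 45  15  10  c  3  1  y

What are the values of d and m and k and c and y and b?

The known cells in row 3 total 80, leaving 70 − 80 = -10 for the blank.
The known cells in column 7 total 62, leaving 70 − 62 = 8 for the blank.
The known cells in row 7 total 82, leaving 70 − 82 = -12 for the blank.
The known cells in column 4 total 49, leaving 70 − 49 = 21 for the blank.
The known cells in row 1 total 54, leaving 70 − 54 = 16 for the blank.
The known cells in row 4 total 68, leaving 70 − 68 = 2 for the blank.

d = 2, m = 16, k = 21, c = -12, y = 8, b = -10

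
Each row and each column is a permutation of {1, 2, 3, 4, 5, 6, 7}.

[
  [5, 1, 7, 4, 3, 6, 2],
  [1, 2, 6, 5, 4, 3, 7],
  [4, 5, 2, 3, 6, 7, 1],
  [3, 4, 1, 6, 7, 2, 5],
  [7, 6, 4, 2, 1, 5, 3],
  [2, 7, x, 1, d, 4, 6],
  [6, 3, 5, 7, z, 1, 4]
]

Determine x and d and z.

At (row 7, col 5): row 7 already has {1, 3, 4, 5, 6, 7}, so the value is 2.
For row 6, column 5: column 5 already has {1, 2, 3, 4, 6, 7}; that leaves 5.
At (row 6, col 3): row 6 already has {1, 2, 4, 5, 6, 7}, so the value is 3.

x = 3, d = 5, z = 2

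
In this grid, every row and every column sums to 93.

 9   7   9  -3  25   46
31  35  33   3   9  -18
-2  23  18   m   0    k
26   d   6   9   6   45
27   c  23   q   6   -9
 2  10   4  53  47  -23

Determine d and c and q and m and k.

d = 1, c = 17, q = 29, m = 2, k = 52

Row 4: 26 + 6 + 9 + 6 + 45 = 92, so its missing entry is 93 − 92 = 1.
Column 6: 46 − 18 + 45 − 9 − 23 = 41, so its missing entry is 93 − 41 = 52.
Row 3: -2 + 23 + 18 + 0 + 52 = 91, so its missing entry is 93 − 91 = 2.
Column 4: -3 + 3 + 2 + 9 + 53 = 64, so its missing entry is 93 − 64 = 29.
Row 5: 27 + 23 + 29 + 6 − 9 = 76, so its missing entry is 93 − 76 = 17.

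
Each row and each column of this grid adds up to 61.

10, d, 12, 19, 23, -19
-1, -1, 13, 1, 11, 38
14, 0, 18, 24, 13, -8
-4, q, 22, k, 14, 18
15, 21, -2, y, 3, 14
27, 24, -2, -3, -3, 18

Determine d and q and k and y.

d = 16, q = 1, k = 10, y = 10

Row 1 has 10 + 12 + 19 + 23 − 19 = 45; the blank must be 61 − 45 = 16.
Column 2 has 16 − 1 + 0 + 21 + 24 = 60; the blank must be 61 − 60 = 1.
Row 4 has -4 + 1 + 22 + 14 + 18 = 51; the blank must be 61 − 51 = 10.
Row 5 has 15 + 21 − 2 + 3 + 14 = 51; the blank must be 61 − 51 = 10.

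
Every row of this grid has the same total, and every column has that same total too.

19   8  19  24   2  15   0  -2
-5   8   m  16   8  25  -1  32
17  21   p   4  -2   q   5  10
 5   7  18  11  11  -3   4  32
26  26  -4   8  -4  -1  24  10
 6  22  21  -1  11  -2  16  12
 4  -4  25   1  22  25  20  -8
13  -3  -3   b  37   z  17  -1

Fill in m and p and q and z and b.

Rows 1 and 4 both sum to 85, so that's the common total.
Row 2: -5 + 8 + 16 + 8 + 25 − 1 + 32 = 83, so its missing entry is 85 − 83 = 2.
Column 4: 24 + 16 + 4 + 11 + 8 − 1 + 1 = 63, so its missing entry is 85 − 63 = 22.
Column 3: 19 + 2 + 18 − 4 + 21 + 25 − 3 = 78, so its missing entry is 85 − 78 = 7.
Row 8: 13 − 3 − 3 + 22 + 37 + 17 − 1 = 82, so its missing entry is 85 − 82 = 3.
Row 3: 17 + 21 + 7 + 4 − 2 + 5 + 10 = 62, so its missing entry is 85 − 62 = 23.

m = 2, p = 7, q = 23, z = 3, b = 22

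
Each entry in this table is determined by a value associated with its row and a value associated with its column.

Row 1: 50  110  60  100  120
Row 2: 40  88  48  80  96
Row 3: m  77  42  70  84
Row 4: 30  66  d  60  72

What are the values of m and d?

m = 35, d = 36

Each row is a constant multiple of every other row — this is a multiplication table with the headers hidden.
Row 3 is 70/100 = 7/10 times row 1, so its entry in column 1 is 50 × 7/10 = 35.
Row 4 is 60/100 = 3/5 times row 1, so its entry in column 3 is 60 × 3/5 = 36.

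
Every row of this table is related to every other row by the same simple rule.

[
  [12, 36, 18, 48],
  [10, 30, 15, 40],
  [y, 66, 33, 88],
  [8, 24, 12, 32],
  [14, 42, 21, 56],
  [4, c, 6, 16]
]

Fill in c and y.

c = 12, y = 22

Each row is a constant multiple of every other row — this is a multiplication table with the headers hidden.
Row 6 is 16/48 = 1/3 times row 1, so its entry in column 2 is 36 × 1/3 = 12.
Row 3 is 88/48 = 11/6 times row 1, so its entry in column 1 is 12 × 11/6 = 22.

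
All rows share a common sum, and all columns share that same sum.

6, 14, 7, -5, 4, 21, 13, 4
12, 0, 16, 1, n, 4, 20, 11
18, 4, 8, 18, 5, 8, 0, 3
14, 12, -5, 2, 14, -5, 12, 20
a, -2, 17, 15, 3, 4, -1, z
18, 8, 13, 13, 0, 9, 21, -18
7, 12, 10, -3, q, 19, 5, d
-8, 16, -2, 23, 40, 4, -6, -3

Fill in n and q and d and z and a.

n = 0, q = -2, d = 16, z = 31, a = -3

Rows 1 and 3 both sum to 64, so that's the common total.
Column 1 has 6 + 12 + 18 + 14 + 18 + 7 − 8 = 67; the blank must be 64 − 67 = -3.
Row 2 has 12 + 0 + 16 + 1 + 4 + 20 + 11 = 64; the blank must be 64 − 64 = 0.
Column 5 has 4 + 0 + 5 + 14 + 3 + 0 + 40 = 66; the blank must be 64 − 66 = -2.
Row 7 has 7 + 12 + 10 − 3 − 2 + 19 + 5 = 48; the blank must be 64 − 48 = 16.
Row 5 has -3 − 2 + 17 + 15 + 3 + 4 − 1 = 33; the blank must be 64 − 33 = 31.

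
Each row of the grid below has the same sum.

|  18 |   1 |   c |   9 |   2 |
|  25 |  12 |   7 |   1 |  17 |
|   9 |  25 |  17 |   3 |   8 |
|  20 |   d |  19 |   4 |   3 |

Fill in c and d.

c = 32, d = 16

The complete rows each total 62.
Row 1 is missing 62 − 30 = 32 (since 18 + 1 + 9 + 2 = 30).
Row 4 is missing 62 − 46 = 16 (since 20 + 19 + 4 + 3 = 46).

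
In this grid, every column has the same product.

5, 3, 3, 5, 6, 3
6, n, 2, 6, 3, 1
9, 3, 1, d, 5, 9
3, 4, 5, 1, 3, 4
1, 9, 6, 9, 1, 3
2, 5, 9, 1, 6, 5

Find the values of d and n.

Columns 1 and 3 each multiply to 1620, so every column has product 1620.
Column 4: 5×6×1×9×1 = 270, so the missing entry is 1620 ÷ 270 = 6.
Column 2: 3×3×4×9×5 = 1620, so the missing entry is 1620 ÷ 1620 = 1.

d = 6, n = 1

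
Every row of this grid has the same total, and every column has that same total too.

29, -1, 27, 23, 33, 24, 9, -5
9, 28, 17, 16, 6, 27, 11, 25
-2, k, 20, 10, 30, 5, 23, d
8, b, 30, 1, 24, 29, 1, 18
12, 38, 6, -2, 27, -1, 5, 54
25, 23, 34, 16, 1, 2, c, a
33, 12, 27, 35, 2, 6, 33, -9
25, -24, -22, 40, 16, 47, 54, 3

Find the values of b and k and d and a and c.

Rows 1 and 2 both sum to 139, so that's the common total.
Row 4: 8 + 30 + 1 + 24 + 29 + 1 + 18 = 111, so its missing entry is 139 − 111 = 28.
Column 2: -1 + 28 + 28 + 38 + 23 + 12 − 24 = 104, so its missing entry is 139 − 104 = 35.
Row 3: -2 + 35 + 20 + 10 + 30 + 5 + 23 = 121, so its missing entry is 139 − 121 = 18.
Column 8: -5 + 25 + 18 + 18 + 54 − 9 + 3 = 104, so its missing entry is 139 − 104 = 35.
Row 6: 25 + 23 + 34 + 16 + 1 + 2 + 35 = 136, so its missing entry is 139 − 136 = 3.

b = 28, k = 35, d = 18, a = 35, c = 3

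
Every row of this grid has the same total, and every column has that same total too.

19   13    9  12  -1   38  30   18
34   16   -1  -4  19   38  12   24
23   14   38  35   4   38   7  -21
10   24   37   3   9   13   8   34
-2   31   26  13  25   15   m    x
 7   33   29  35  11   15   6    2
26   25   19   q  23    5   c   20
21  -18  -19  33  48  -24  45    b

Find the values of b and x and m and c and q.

Rows 1 and 2 both sum to 138, so that's the common total.
The known cells in row 8 total 86, leaving 138 − 86 = 52 for the blank.
The known cells in column 4 total 127, leaving 138 − 127 = 11 for the blank.
The known cells in row 7 total 129, leaving 138 − 129 = 9 for the blank.
The known cells in column 7 total 117, leaving 138 − 117 = 21 for the blank.
The known cells in row 5 total 129, leaving 138 − 129 = 9 for the blank.

b = 52, x = 9, m = 21, c = 9, q = 11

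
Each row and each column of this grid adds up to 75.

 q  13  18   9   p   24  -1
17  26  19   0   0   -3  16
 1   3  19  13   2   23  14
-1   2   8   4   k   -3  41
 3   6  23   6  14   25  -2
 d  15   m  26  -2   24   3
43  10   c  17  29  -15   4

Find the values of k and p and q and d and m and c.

Row 7: 43 + 10 + 17 + 29 − 15 + 4 = 88, so its missing entry is 75 − 88 = -13.
Row 4: -1 + 2 + 8 + 4 − 3 + 41 = 51, so its missing entry is 75 − 51 = 24.
Column 5: 0 + 2 + 24 + 14 − 2 + 29 = 67, so its missing entry is 75 − 67 = 8.
Row 1: 13 + 18 + 9 + 8 + 24 − 1 = 71, so its missing entry is 75 − 71 = 4.
Column 1: 4 + 17 + 1 − 1 + 3 + 43 = 67, so its missing entry is 75 − 67 = 8.
Row 6: 8 + 15 + 26 − 2 + 24 + 3 = 74, so its missing entry is 75 − 74 = 1.

k = 24, p = 8, q = 4, d = 8, m = 1, c = -13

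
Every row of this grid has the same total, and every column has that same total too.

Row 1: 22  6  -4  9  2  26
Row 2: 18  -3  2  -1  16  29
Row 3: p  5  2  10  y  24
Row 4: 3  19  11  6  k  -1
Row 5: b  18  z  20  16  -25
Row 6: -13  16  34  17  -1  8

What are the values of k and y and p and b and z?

k = 23, y = 5, p = 15, b = 16, z = 16

Rows 1 and 2 both sum to 61, so that's the common total.
Row 4: 3 + 19 + 11 + 6 − 1 = 38, so its missing entry is 61 − 38 = 23.
Column 5: 2 + 16 + 23 + 16 − 1 = 56, so its missing entry is 61 − 56 = 5.
Row 3: 5 + 2 + 10 + 5 + 24 = 46, so its missing entry is 61 − 46 = 15.
Column 1: 22 + 18 + 15 + 3 − 13 = 45, so its missing entry is 61 − 45 = 16.
Row 5: 16 + 18 + 20 + 16 − 25 = 45, so its missing entry is 61 − 45 = 16.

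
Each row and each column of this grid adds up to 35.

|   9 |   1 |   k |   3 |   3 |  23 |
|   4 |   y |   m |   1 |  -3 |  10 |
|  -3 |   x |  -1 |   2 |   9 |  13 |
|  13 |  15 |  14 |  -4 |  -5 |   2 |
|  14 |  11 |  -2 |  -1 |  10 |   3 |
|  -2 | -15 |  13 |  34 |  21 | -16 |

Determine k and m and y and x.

k = -4, m = 15, y = 8, x = 15

Row 1 has 9 + 1 + 3 + 3 + 23 = 39; the blank must be 35 − 39 = -4.
Column 3 has -4 − 1 + 14 − 2 + 13 = 20; the blank must be 35 − 20 = 15.
Row 2 has 4 + 15 + 1 − 3 + 10 = 27; the blank must be 35 − 27 = 8.
Row 3 has -3 − 1 + 2 + 9 + 13 = 20; the blank must be 35 − 20 = 15.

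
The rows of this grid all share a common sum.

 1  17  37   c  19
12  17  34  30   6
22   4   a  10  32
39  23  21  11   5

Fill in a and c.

a = 31, c = 25

Rows 2 and 4 both add up to 99, so every row sums to 99.
Row 3: 22 + 4 + 10 + 32 = 68, so the missing entry is 99 − 68 = 31.
Row 1: 1 + 17 + 37 + 19 = 74, so the missing entry is 99 − 74 = 25.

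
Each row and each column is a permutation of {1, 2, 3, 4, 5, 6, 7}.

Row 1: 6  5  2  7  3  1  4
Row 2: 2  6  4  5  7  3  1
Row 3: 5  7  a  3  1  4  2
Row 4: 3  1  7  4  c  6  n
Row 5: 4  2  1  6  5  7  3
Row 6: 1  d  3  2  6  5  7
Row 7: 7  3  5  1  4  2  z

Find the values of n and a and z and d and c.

Cell (4,5): column 5 already has {1, 3, 4, 5, 6, 7} → 2.
Cell (6,2): row 6 already has {1, 2, 3, 5, 6, 7} → 4.
At (row 4, col 7): row 4 already has {1, 2, 3, 4, 6, 7}, so the value is 5.
At (row 3, col 3): row 3 already has {1, 2, 3, 4, 5, 7}, so the value is 6.
At (row 7, col 7): row 7 already has {1, 2, 3, 4, 5, 7}, so the value is 6.

n = 5, a = 6, z = 6, d = 4, c = 2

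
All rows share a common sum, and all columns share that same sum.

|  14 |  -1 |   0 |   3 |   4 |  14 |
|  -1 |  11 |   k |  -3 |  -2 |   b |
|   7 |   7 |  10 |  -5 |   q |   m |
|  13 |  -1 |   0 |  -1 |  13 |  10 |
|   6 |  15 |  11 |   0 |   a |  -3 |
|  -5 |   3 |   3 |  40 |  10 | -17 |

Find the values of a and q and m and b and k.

a = 5, q = 4, m = 11, b = 19, k = 10

Rows 1 and 4 both sum to 34, so that's the common total.
The known cells in row 5 total 29, leaving 34 − 29 = 5 for the blank.
The known cells in column 5 total 30, leaving 34 − 30 = 4 for the blank.
The known cells in column 3 total 24, leaving 34 − 24 = 10 for the blank.
The known cells in row 2 total 15, leaving 34 − 15 = 19 for the blank.
The known cells in row 3 total 23, leaving 34 − 23 = 11 for the blank.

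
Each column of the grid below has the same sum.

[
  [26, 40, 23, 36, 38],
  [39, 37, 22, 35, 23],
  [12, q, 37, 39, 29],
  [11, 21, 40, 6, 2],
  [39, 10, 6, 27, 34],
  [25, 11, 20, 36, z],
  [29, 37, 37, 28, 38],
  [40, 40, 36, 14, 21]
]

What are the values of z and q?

The complete columns each total 221.
Column 5 is missing 221 − 185 = 36 (since 38 + 23 + 29 + 2 + 34 + 38 + 21 = 185).
Column 2 is missing 221 − 196 = 25 (since 40 + 37 + 21 + 10 + 11 + 37 + 40 = 196).

z = 36, q = 25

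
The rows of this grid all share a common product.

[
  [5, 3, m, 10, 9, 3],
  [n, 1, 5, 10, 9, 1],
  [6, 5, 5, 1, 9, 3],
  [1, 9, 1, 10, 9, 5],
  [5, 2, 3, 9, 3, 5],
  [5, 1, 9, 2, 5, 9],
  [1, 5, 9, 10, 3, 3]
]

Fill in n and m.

n = 9, m = 1

Rows 3 and 7 each multiply to 4050, so every row has product 4050.
Row 2: 1×5×10×9×1 = 450, so the missing entry is 4050 ÷ 450 = 9.
Row 1: 5×3×10×9×3 = 4050, so the missing entry is 4050 ÷ 4050 = 1.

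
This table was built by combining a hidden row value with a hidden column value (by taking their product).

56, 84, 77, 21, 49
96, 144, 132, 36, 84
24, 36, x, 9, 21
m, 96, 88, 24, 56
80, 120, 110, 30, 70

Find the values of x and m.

Each row is a constant multiple of every other row — this is a multiplication table with the headers hidden.
Row 3 is 9/21 = 3/7 times row 1, so its entry in column 3 is 77 × 3/7 = 33.
Row 4 is 24/21 = 8/7 times row 1, so its entry in column 1 is 56 × 8/7 = 64.

x = 33, m = 64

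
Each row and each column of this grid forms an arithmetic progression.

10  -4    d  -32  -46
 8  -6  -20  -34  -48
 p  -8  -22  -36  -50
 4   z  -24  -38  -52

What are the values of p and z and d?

Along each row the entries change by -14 per step; down each column they change by -2.
Row 3: from -8 at column 2, stepping by -14 to column 1 gives 6.
Row 4: from 4 at column 1, stepping by -14 to column 2 gives -10.
Row 1: from 10 at column 1, stepping by -14 to column 3 gives -18.

p = 6, z = -10, d = -18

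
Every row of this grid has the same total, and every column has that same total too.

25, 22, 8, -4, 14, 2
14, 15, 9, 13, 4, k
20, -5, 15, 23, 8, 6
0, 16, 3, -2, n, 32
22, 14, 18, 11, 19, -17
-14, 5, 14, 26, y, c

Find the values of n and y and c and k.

Rows 1 and 3 both sum to 67, so that's the common total.
Row 4: 0 + 16 + 3 − 2 + 32 = 49, so its missing entry is 67 − 49 = 18.
Column 5: 14 + 4 + 8 + 18 + 19 = 63, so its missing entry is 67 − 63 = 4.
Row 6: -14 + 5 + 14 + 26 + 4 = 35, so its missing entry is 67 − 35 = 32.
Row 2: 14 + 15 + 9 + 13 + 4 = 55, so its missing entry is 67 − 55 = 12.

n = 18, y = 4, c = 32, k = 12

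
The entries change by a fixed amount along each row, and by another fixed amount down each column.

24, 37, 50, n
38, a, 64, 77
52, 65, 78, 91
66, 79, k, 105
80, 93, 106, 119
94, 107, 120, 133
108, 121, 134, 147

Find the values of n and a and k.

n = 63, a = 51, k = 92

Along each row the entries change by 13 per step; down each column they change by 14.
Row 1: from 24 at column 1, stepping by 13 to column 4 gives 63.
Row 2: from 38 at column 1, stepping by 13 to column 2 gives 51.
Row 4: from 66 at column 1, stepping by 13 to column 3 gives 92.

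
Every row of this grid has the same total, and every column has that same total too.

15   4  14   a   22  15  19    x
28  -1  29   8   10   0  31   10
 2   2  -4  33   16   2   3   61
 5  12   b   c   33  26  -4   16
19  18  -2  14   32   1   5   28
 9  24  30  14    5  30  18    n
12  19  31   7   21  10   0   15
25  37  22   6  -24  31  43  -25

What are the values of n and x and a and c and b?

Rows 2 and 3 both sum to 115, so that's the common total.
Row 6 has 9 + 24 + 30 + 14 + 5 + 30 + 18 = 130; the blank must be 115 − 130 = -15.
Column 8 has 10 + 61 + 16 + 28 − 15 + 15 − 25 = 90; the blank must be 115 − 90 = 25.
Row 1 has 15 + 4 + 14 + 22 + 15 + 19 + 25 = 114; the blank must be 115 − 114 = 1.
Column 4 has 1 + 8 + 33 + 14 + 14 + 7 + 6 = 83; the blank must be 115 − 83 = 32.
Row 4 has 5 + 12 + 32 + 33 + 26 − 4 + 16 = 120; the blank must be 115 − 120 = -5.

n = -15, x = 25, a = 1, c = 32, b = -5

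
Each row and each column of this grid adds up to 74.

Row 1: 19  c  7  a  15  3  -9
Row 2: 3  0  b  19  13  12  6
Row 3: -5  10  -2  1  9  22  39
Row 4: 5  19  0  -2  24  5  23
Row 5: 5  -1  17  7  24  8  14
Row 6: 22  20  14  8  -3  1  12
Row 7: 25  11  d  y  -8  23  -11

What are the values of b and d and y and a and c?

Column 2 has 0 + 10 + 19 − 1 + 20 + 11 = 59; the blank must be 74 − 59 = 15.
Row 2 has 3 + 0 + 19 + 13 + 12 + 6 = 53; the blank must be 74 − 53 = 21.
Column 3 has 7 + 21 − 2 + 0 + 17 + 14 = 57; the blank must be 74 − 57 = 17.
Row 1 has 19 + 15 + 7 + 15 + 3 − 9 = 50; the blank must be 74 − 50 = 24.
Row 7 has 25 + 11 + 17 − 8 + 23 − 11 = 57; the blank must be 74 − 57 = 17.

b = 21, d = 17, y = 17, a = 24, c = 15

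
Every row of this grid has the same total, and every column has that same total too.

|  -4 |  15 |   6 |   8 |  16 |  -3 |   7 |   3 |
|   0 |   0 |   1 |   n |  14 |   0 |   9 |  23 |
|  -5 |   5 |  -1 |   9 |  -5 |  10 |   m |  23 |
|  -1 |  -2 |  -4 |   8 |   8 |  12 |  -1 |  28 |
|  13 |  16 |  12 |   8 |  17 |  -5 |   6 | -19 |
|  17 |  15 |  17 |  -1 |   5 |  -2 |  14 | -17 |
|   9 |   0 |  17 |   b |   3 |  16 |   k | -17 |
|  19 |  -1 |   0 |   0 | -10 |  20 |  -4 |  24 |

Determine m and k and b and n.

Rows 1 and 4 both sum to 48, so that's the common total.
Row 2: 0 + 0 + 1 + 14 + 0 + 9 + 23 = 47, so its missing entry is 48 − 47 = 1.
Column 4: 8 + 1 + 9 + 8 + 8 − 1 + 0 = 33, so its missing entry is 48 − 33 = 15.
Row 7: 9 + 0 + 17 + 15 + 3 + 16 − 17 = 43, so its missing entry is 48 − 43 = 5.
Row 3: -5 + 5 − 1 + 9 − 5 + 10 + 23 = 36, so its missing entry is 48 − 36 = 12.

m = 12, k = 5, b = 15, n = 1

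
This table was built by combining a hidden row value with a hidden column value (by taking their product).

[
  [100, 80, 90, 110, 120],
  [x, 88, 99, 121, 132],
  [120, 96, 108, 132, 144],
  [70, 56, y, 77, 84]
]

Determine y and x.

Each row is a constant multiple of every other row — this is a multiplication table with the headers hidden.
Row 4 is 77/110 = 7/10 times row 1, so its entry in column 3 is 90 × 7/10 = 63.
Row 2 is 121/110 = 11/10 times row 1, so its entry in column 1 is 100 × 11/10 = 110.

y = 63, x = 110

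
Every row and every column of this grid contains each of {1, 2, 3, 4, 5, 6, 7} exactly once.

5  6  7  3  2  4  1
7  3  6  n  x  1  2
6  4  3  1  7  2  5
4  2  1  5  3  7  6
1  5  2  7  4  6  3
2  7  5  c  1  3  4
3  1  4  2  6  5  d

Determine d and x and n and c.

At (row 7, col 7): row 7 already has {1, 2, 3, 4, 5, 6}, so the value is 7.
At (row 6, col 4): row 6 already has {1, 2, 3, 4, 5, 7}, so the value is 6.
For row 2, column 4: column 4 already has {1, 2, 3, 5, 6, 7}; that leaves 4.
Cell (2,5): row 2 already has {1, 2, 3, 4, 6, 7} → 5.

d = 7, x = 5, n = 4, c = 6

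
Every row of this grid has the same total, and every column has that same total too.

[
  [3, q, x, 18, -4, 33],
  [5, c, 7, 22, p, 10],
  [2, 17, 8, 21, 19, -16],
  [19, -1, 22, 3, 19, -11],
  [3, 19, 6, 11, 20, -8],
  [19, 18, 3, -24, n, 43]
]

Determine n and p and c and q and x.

Rows 3 and 4 both sum to 51, so that's the common total.
The known cells in row 6 total 59, leaving 51 − 59 = -8 for the blank.
The known cells in column 5 total 46, leaving 51 − 46 = 5 for the blank.
The known cells in row 2 total 49, leaving 51 − 49 = 2 for the blank.
The known cells in column 2 total 55, leaving 51 − 55 = -4 for the blank.
The known cells in row 1 total 46, leaving 51 − 46 = 5 for the blank.

n = -8, p = 5, c = 2, q = -4, x = 5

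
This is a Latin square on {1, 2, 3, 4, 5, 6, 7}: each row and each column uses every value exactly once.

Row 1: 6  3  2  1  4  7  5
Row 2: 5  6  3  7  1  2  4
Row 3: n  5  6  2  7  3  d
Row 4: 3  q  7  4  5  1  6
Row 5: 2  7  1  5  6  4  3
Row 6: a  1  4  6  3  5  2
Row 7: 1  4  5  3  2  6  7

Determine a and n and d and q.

At (row 6, col 1): row 6 already has {1, 2, 3, 4, 5, 6}, so the value is 7.
Cell (3,1): column 1 already has {1, 2, 3, 5, 6, 7} → 4.
At (row 4, col 2): row 4 already has {1, 3, 4, 5, 6, 7}, so the value is 2.
Cell (3,7): row 3 already has {2, 3, 4, 5, 6, 7} → 1.

a = 7, n = 4, d = 1, q = 2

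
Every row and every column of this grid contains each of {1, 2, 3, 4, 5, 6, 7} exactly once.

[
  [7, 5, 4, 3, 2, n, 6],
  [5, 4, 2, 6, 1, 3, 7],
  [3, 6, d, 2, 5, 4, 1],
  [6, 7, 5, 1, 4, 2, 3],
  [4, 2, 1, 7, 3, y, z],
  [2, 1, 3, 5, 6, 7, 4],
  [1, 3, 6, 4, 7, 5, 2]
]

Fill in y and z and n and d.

y = 6, z = 5, n = 1, d = 7

For row 5, column 7: column 7 already has {1, 2, 3, 4, 6, 7}; that leaves 5.
Cell (5,6): row 5 already has {1, 2, 3, 4, 5, 7} → 6.
At (row 1, col 6): row 1 already has {2, 3, 4, 5, 6, 7}, so the value is 1.
For row 3, column 3: row 3 already has {1, 2, 3, 4, 5, 6}; that leaves 7.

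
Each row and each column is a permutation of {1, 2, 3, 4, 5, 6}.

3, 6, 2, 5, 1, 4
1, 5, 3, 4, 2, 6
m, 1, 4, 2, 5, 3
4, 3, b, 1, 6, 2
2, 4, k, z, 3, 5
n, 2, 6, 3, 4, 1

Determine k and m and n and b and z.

k = 1, m = 6, n = 5, b = 5, z = 6

At (row 5, col 4): column 4 already has {1, 2, 3, 4, 5}, so the value is 6.
At (row 3, col 1): row 3 already has {1, 2, 3, 4, 5}, so the value is 6.
At (row 5, col 3): row 5 already has {2, 3, 4, 5, 6}, so the value is 1.
At (row 6, col 1): row 6 already has {1, 2, 3, 4, 6}, so the value is 5.
At (row 4, col 3): row 4 already has {1, 2, 3, 4, 6}, so the value is 5.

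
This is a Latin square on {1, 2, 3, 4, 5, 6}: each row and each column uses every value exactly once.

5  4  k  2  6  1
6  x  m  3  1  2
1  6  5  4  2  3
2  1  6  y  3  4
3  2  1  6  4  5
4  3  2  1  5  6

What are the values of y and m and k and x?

y = 5, m = 4, k = 3, x = 5

Cell (2,2): column 2 already has {1, 2, 3, 4, 6} → 5.
Cell (2,3): row 2 already has {1, 2, 3, 5, 6} → 4.
For row 4, column 4: row 4 already has {1, 2, 3, 4, 6}; that leaves 5.
At (row 1, col 3): row 1 already has {1, 2, 4, 5, 6}, so the value is 3.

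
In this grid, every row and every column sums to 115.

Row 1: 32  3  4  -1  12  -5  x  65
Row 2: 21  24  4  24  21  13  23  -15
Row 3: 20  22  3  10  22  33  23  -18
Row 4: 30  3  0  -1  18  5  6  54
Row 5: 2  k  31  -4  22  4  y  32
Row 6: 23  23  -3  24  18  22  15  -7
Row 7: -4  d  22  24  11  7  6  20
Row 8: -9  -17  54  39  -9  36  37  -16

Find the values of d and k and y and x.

d = 29, k = 28, y = 0, x = 5

Row 7: -4 + 22 + 24 + 11 + 7 + 6 + 20 = 86, so its missing entry is 115 − 86 = 29.
Column 2: 3 + 24 + 22 + 3 + 23 + 29 − 17 = 87, so its missing entry is 115 − 87 = 28.
Row 5: 2 + 28 + 31 − 4 + 22 + 4 + 32 = 115, so its missing entry is 115 − 115 = 0.
Row 1: 32 + 3 + 4 − 1 + 12 − 5 + 65 = 110, so its missing entry is 115 − 110 = 5.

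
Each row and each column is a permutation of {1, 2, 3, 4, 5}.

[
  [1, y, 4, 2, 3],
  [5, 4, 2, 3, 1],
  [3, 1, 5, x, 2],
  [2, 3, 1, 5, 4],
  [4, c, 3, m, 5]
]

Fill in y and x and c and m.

y = 5, x = 4, c = 2, m = 1

At (row 3, col 4): row 3 already has {1, 2, 3, 5}, so the value is 4.
At (row 1, col 2): row 1 already has {1, 2, 3, 4}, so the value is 5.
Cell (5,2): column 2 already has {1, 3, 4, 5} → 2.
At (row 5, col 4): row 5 already has {2, 3, 4, 5}, so the value is 1.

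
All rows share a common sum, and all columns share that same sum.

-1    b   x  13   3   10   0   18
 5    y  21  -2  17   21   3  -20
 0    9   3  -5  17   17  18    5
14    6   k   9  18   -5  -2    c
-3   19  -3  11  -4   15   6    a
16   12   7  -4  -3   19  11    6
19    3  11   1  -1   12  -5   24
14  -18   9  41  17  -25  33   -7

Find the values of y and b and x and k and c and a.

y = 19, b = 14, x = 7, k = 9, c = 15, a = 23

Rows 3 and 6 both sum to 64, so that's the common total.
Row 2: 5 + 21 − 2 + 17 + 21 + 3 − 20 = 45, so its missing entry is 64 − 45 = 19.
Column 2: 19 + 9 + 6 + 19 + 12 + 3 − 18 = 50, so its missing entry is 64 − 50 = 14.
Row 1: -1 + 14 + 13 + 3 + 10 + 0 + 18 = 57, so its missing entry is 64 − 57 = 7.
Column 3: 7 + 21 + 3 − 3 + 7 + 11 + 9 = 55, so its missing entry is 64 − 55 = 9.
Row 4: 14 + 6 + 9 + 9 + 18 − 5 − 2 = 49, so its missing entry is 64 − 49 = 15.
Row 5: -3 + 19 − 3 + 11 − 4 + 15 + 6 = 41, so its missing entry is 64 − 41 = 23.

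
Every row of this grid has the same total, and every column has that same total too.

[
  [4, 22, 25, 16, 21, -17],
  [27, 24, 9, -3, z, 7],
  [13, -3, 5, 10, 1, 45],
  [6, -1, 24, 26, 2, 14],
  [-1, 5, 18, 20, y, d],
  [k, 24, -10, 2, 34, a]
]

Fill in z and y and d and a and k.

z = 7, y = 6, d = 23, a = -1, k = 22

Rows 1 and 3 both sum to 71, so that's the common total.
The known cells in row 2 total 64, leaving 71 − 64 = 7 for the blank.
The known cells in column 5 total 65, leaving 71 − 65 = 6 for the blank.
The known cells in row 5 total 48, leaving 71 − 48 = 23 for the blank.
The known cells in column 6 total 72, leaving 71 − 72 = -1 for the blank.
The known cells in row 6 total 49, leaving 71 − 49 = 22 for the blank.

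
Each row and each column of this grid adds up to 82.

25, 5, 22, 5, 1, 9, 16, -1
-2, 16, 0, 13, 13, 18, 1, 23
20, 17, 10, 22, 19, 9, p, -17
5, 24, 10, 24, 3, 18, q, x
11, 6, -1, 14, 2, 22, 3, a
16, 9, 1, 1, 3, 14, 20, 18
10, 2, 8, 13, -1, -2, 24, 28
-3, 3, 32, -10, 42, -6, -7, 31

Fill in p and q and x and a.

p = 2, q = 23, x = -25, a = 25

Row 3 has 20 + 17 + 10 + 22 + 19 + 9 − 17 = 80; the blank must be 82 − 80 = 2.
Row 5 has 11 + 6 − 1 + 14 + 2 + 22 + 3 = 57; the blank must be 82 − 57 = 25.
Column 8 has -1 + 23 − 17 + 25 + 18 + 28 + 31 = 107; the blank must be 82 − 107 = -25.
Row 4 has 5 + 24 + 10 + 24 + 3 + 18 − 25 = 59; the blank must be 82 − 59 = 23.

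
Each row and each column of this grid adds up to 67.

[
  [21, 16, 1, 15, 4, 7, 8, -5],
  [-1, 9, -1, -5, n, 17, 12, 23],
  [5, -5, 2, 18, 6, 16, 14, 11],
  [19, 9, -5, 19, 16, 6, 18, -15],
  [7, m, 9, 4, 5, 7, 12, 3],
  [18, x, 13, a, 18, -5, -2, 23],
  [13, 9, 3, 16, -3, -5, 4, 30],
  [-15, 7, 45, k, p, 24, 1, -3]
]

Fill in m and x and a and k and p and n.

The known cells in row 2 total 54, leaving 67 − 54 = 13 for the blank.
The known cells in column 5 total 59, leaving 67 − 59 = 8 for the blank.
The known cells in row 8 total 67, leaving 67 − 67 = 0 for the blank.
The known cells in column 4 total 67, leaving 67 − 67 = 0 for the blank.
The known cells in row 6 total 65, leaving 67 − 65 = 2 for the blank.
The known cells in row 5 total 47, leaving 67 − 47 = 20 for the blank.

m = 20, x = 2, a = 0, k = 0, p = 8, n = 13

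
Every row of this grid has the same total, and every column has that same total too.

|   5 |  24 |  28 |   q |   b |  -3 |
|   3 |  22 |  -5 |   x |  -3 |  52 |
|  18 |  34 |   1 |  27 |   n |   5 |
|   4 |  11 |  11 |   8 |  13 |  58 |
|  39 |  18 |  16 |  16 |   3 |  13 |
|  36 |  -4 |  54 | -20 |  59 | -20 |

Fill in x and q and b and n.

x = 36, q = 38, b = 13, n = 20

Rows 4 and 5 both sum to 105, so that's the common total.
The known cells in row 3 total 85, leaving 105 − 85 = 20 for the blank.
The known cells in row 2 total 69, leaving 105 − 69 = 36 for the blank.
The known cells in column 4 total 67, leaving 105 − 67 = 38 for the blank.
The known cells in row 1 total 92, leaving 105 − 92 = 13 for the blank.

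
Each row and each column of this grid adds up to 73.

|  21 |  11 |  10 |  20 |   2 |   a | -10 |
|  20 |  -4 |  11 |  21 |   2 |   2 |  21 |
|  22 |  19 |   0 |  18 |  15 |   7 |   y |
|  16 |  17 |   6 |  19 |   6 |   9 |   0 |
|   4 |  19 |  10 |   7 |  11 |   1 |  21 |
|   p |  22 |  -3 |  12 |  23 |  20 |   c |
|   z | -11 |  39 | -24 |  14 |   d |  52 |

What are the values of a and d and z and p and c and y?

Row 1: 21 + 11 + 10 + 20 + 2 − 10 = 54, so its missing entry is 73 − 54 = 19.
Column 6: 19 + 2 + 7 + 9 + 1 + 20 = 58, so its missing entry is 73 − 58 = 15.
Row 7: -11 + 39 − 24 + 14 + 15 + 52 = 85, so its missing entry is 73 − 85 = -12.
Column 1: 21 + 20 + 22 + 16 + 4 − 12 = 71, so its missing entry is 73 − 71 = 2.
Row 6: 2 + 22 − 3 + 12 + 23 + 20 = 76, so its missing entry is 73 − 76 = -3.
Row 3: 22 + 19 + 0 + 18 + 15 + 7 = 81, so its missing entry is 73 − 81 = -8.

a = 19, d = 15, z = -12, p = 2, c = -3, y = -8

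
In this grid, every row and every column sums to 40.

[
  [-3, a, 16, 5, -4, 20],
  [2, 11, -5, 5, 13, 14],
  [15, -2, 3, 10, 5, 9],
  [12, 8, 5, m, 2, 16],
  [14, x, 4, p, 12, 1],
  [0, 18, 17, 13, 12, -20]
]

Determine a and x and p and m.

Row 1: -3 + 16 + 5 − 4 + 20 = 34, so its missing entry is 40 − 34 = 6.
Row 4: 12 + 8 + 5 + 2 + 16 = 43, so its missing entry is 40 − 43 = -3.
Column 2: 6 + 11 − 2 + 8 + 18 = 41, so its missing entry is 40 − 41 = -1.
Row 5: 14 − 1 + 4 + 12 + 1 = 30, so its missing entry is 40 − 30 = 10.

a = 6, x = -1, p = 10, m = -3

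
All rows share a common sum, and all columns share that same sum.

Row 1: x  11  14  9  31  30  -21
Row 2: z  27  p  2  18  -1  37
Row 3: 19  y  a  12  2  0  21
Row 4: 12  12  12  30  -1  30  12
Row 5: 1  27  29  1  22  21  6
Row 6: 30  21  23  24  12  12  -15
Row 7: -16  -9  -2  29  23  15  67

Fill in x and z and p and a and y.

Rows 4 and 5 both sum to 107, so that's the common total.
Column 2 has 11 + 27 + 12 + 27 + 21 − 9 = 89; the blank must be 107 − 89 = 18.
Row 1 has 11 + 14 + 9 + 31 + 30 − 21 = 74; the blank must be 107 − 74 = 33.
Row 3 has 19 + 18 + 12 + 2 + 0 + 21 = 72; the blank must be 107 − 72 = 35.
Column 3 has 14 + 35 + 12 + 29 + 23 − 2 = 111; the blank must be 107 − 111 = -4.
Row 2 has 27 − 4 + 2 + 18 − 1 + 37 = 79; the blank must be 107 − 79 = 28.

x = 33, z = 28, p = -4, a = 35, y = 18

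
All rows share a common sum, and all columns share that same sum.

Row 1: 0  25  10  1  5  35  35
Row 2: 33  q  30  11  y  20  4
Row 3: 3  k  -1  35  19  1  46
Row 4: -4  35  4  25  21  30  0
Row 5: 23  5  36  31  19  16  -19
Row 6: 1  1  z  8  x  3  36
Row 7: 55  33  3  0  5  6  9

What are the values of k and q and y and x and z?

Rows 1 and 4 both sum to 111, so that's the common total.
Row 3: 3 − 1 + 35 + 19 + 1 + 46 = 103, so its missing entry is 111 − 103 = 8.
Column 2: 25 + 8 + 35 + 5 + 1 + 33 = 107, so its missing entry is 111 − 107 = 4.
Row 2: 33 + 4 + 30 + 11 + 20 + 4 = 102, so its missing entry is 111 − 102 = 9.
Column 5: 5 + 9 + 19 + 21 + 19 + 5 = 78, so its missing entry is 111 − 78 = 33.
Row 6: 1 + 1 + 8 + 33 + 3 + 36 = 82, so its missing entry is 111 − 82 = 29.

k = 8, q = 4, y = 9, x = 33, z = 29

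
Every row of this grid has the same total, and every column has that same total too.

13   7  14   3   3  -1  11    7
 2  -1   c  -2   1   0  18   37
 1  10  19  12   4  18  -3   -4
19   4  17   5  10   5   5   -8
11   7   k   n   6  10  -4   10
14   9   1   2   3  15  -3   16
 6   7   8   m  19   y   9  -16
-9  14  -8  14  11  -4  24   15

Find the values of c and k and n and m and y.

Rows 1 and 3 both sum to 57, so that's the common total.
Row 2: 2 − 1 − 2 + 1 + 0 + 18 + 37 = 55, so its missing entry is 57 − 55 = 2.
Column 6: -1 + 0 + 18 + 5 + 10 + 15 − 4 = 43, so its missing entry is 57 − 43 = 14.
Column 3: 14 + 2 + 19 + 17 + 1 + 8 − 8 = 53, so its missing entry is 57 − 53 = 4.
Row 5: 11 + 7 + 4 + 6 + 10 − 4 + 10 = 44, so its missing entry is 57 − 44 = 13.
Row 7: 6 + 7 + 8 + 19 + 14 + 9 − 16 = 47, so its missing entry is 57 − 47 = 10.

c = 2, k = 4, n = 13, m = 10, y = 14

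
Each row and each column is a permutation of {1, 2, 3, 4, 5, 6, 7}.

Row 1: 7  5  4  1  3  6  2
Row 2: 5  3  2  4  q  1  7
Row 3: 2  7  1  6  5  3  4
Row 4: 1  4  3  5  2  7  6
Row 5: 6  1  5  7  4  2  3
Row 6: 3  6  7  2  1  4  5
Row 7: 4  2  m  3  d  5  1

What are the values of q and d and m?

q = 6, d = 7, m = 6

Cell (7,3): column 3 already has {1, 2, 3, 4, 5, 7} → 6.
At (row 7, col 5): row 7 already has {1, 2, 3, 4, 5, 6}, so the value is 7.
For row 2, column 5: row 2 already has {1, 2, 3, 4, 5, 7}; that leaves 6.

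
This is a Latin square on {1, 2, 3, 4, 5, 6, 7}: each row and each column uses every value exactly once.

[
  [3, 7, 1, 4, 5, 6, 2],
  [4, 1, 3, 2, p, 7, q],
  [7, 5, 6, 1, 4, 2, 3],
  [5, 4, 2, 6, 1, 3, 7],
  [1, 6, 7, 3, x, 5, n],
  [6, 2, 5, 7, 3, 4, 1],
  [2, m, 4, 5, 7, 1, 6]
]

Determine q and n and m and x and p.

At (row 7, col 2): row 7 already has {1, 2, 4, 5, 6, 7}, so the value is 3.
Cell (5,5): row 5 is missing {2, 4} and column 5 is missing {2, 6} → 2.
At (row 5, col 7): row 5 already has {1, 2, 3, 5, 6, 7}, so the value is 4.
At (row 2, col 5): column 5 already has {1, 2, 3, 4, 5, 7}, so the value is 6.
Cell (2,7): row 2 already has {1, 2, 3, 4, 6, 7} → 5.

q = 5, n = 4, m = 3, x = 2, p = 6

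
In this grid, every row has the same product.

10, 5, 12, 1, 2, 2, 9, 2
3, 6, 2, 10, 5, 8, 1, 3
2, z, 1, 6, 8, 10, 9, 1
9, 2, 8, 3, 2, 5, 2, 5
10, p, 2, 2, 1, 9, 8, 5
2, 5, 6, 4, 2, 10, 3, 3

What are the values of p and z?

p = 3, z = 5

Rows 1 and 2 each multiply to 43200, so every row has product 43200.
Row 5: 10×2×2×1×9×8×5 = 14400, so the missing entry is 43200 ÷ 14400 = 3.
Row 3: 2×1×6×8×10×9×1 = 8640, so the missing entry is 43200 ÷ 8640 = 5.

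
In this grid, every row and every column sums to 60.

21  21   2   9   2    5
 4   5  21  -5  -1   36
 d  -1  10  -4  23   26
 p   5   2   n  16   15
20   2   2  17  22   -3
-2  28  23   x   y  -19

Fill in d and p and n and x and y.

d = 6, p = 11, n = 11, x = 32, y = -2

Column 5 has 2 − 1 + 23 + 16 + 22 = 62; the blank must be 60 − 62 = -2.
Row 3 has -1 + 10 − 4 + 23 + 26 = 54; the blank must be 60 − 54 = 6.
Column 1 has 21 + 4 + 6 + 20 − 2 = 49; the blank must be 60 − 49 = 11.
Row 4 has 11 + 5 + 2 + 16 + 15 = 49; the blank must be 60 − 49 = 11.
Row 6 has -2 + 28 + 23 − 2 − 19 = 28; the blank must be 60 − 28 = 32.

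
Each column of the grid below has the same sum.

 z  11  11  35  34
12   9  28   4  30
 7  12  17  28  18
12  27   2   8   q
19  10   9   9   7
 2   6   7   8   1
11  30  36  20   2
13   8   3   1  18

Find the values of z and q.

The complete columns each total 113.
Column 1 is missing 113 − 76 = 37 (since 12 + 7 + 12 + 19 + 2 + 11 + 13 = 76).
Column 5 is missing 113 − 110 = 3 (since 34 + 30 + 18 + 7 + 1 + 2 + 18 = 110).

z = 37, q = 3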